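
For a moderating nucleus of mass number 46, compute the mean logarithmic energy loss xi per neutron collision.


xi = 1 + (A-1)^2/(2A) * ln((A-1)/(A+1))
xi = 1 + (46-1)^2/(2*46) * ln((46-1)/(46 +1))
xi = 0.042855

0.042855


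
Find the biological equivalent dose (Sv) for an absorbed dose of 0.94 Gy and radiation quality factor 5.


H = D * Q
H = 0.94 * 5
H = 4.7000 Sv

4.7000


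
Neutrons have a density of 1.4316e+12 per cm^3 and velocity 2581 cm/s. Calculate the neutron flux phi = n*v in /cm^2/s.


phi = n * v
phi = 1.4316e+12 * 2581
phi = 3.6950e+15 /cm^2/s

3.6950e+15


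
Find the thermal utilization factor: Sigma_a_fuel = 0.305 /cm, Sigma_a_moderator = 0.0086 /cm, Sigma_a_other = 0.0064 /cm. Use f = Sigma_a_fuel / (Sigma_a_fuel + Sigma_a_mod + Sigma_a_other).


f = Sigma_a_fuel / (Sigma_a_fuel + Sigma_a_mod + Sigma_a_other)
f = 0.305 / (0.305 + 0.0086 + 0.0064)
f = 0.95312

0.95312


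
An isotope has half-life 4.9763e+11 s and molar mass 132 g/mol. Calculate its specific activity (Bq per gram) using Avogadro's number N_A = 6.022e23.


lambda = ln(2) / t_half = ln(2) / 4.9763e+11 = 1.392897e-12 /s
SA = lambda * N_A / M
SA = 1.392897e-12 * 6.022e23 / 132
SA = 6.3546e+09 Bq/g

6.3546e+09


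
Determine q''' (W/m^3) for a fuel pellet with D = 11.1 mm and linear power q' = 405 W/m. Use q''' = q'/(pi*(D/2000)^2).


r = D / 2 / 1000 = 11.1 / 2 / 1000 = 0.00555 m
q''' = q' / (pi * r^2)
q''' = 405 / (pi * 0.00555^2)
q''' = 4.1852e+06 W/m^3

4.1852e+06


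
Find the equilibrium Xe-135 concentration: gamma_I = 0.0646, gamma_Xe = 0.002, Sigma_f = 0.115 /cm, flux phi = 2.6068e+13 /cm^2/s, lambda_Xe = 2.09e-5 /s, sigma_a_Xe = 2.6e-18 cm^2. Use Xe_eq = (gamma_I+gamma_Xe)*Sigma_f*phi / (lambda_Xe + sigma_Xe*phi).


Xe_eq = (gamma_I + gamma_Xe) * Sigma_f * phi / (lambda_Xe + sigma_Xe * phi)
Numerator = (0.0646 + 0.002) * 0.115 * 2.6068e+13 = 1.996548e+11
Denominator = 2.09e-5 + 2.6e-18 * 2.6068e+13 = 8.867680e-05
Xe_eq = 1.996548e+11 / 8.867680e-05 = 2.2515e+15 /cm^3

2.2515e+15


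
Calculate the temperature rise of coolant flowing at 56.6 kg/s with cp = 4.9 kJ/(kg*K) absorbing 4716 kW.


dT = Q / (m_dot * cp)
dT = 4716 / (56.6 * 4.9)
dT = 17.004 C

17.004


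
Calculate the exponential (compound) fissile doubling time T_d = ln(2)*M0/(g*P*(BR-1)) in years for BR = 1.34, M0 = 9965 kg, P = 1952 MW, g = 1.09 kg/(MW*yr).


Breeding gain G = BR - 1 = 1.34 - 1 = 0.34
Fissile production rate = g * P * G = 1.09 * 1952 * 0.34 = 723.4112 kg/yr
T_d = ln(2) * M0 / (g * P * G)
T_d = ln(2) * 9965 / 723.4112 = 9.5481 yr

9.5481


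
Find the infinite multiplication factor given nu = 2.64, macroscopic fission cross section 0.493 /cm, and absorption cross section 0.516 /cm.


k_inf = nu * Sigma_f / Sigma_a
k_inf = 2.64 * 0.493 / 0.516
k_inf = 2.5223

2.5223


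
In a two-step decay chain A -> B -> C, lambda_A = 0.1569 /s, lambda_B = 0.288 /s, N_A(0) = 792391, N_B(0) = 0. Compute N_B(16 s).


N_B(t) = lambda_A * N_A0 / (lambda_B - lambda_A) * [exp(-lambda_A*t) - exp(-lambda_B*t)]
exp(-0.1569*16) = 0.08123574; exp(-0.288*16) = 0.009971742
N_B = 0.1569 * 792391 / (0.288 - 0.1569) * (0.08123574 - 0.009971742)
N_B = 67582

67582


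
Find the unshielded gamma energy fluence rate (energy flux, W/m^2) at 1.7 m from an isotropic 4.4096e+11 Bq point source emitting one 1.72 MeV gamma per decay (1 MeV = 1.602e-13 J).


psi = A * E * 1.602e-13 / (4*pi*r^2)
psi = 4.4096e+11 * 1.72 * 1.602e-13 / (4*pi*1.7^2)
psi = 0.0033457 W/m^2

0.0033457


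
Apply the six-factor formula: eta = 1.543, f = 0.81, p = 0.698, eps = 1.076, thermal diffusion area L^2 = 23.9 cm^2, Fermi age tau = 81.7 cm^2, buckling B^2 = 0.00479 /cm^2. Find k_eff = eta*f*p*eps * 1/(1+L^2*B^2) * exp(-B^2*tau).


k_inf = eta*f*p*eps = 1.543*0.81*0.698*1.076 = 0.9386823
P_TNL = 1/(1 + L^2*B^2) = 1/(1 + 23.9*0.00479) = 0.8972786
P_FNL = exp(-B^2*tau) = exp(-0.00479*81.7) = 0.6761482
k_eff = k_inf * P_TNL * P_FNL = 0.9386823 * 0.8972786 * 0.6761482
k_eff = 0.56949

0.56949


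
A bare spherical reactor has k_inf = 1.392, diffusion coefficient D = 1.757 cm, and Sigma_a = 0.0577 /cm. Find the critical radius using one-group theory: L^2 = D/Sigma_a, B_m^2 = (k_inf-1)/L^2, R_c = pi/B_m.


L^2 = D / Sigma_a = 1.757 / 0.0577 = 30.45061 cm^2
B_m^2 = (k_inf - 1) / L^2 = (1.392 - 1) / 30.45061 = 0.01287331 /cm^2
For a bare sphere: B_g = pi/R, so R_c = pi / sqrt(B_m^2)
R_c = pi / sqrt(0.01287331) = 27.689 cm

27.689


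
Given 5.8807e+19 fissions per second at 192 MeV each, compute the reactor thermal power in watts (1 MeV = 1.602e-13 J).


P = fission_rate * E_MeV * 1.602e-13
P = 5.8807e+19 * 192 * 1.602e-13
P = 1.8088e+09 W

1.8088e+09


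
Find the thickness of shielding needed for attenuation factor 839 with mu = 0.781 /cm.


x = ln(factor) / mu
x = ln(839) / 0.781
x = 8.6200 cm

8.6200


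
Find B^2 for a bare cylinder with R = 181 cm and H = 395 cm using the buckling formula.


B^2 = (2.405/R)^2 + (pi/H)^2
B^2 = (2.405/181)^2 + (pi/395)^2
B^2 = 2.3981e-04 /cm^2

2.3981e-04


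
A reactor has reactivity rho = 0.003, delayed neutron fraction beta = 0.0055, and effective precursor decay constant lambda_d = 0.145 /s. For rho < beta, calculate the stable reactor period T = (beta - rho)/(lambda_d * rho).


T = (beta - rho) / (lambda_d * rho)
T = (0.0055 - 0.003) / (0.145 * 0.003)
T = 5.7471 s

5.7471


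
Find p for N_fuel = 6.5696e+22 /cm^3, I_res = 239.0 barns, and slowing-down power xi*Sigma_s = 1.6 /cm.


p = exp(-N * I * 1e-24 / (xi*Sigma_s))
p = exp(-6.5696e+22 * 239.0 * 1e-24 / 1.6)
p = 5.4717e-05

5.4717e-05


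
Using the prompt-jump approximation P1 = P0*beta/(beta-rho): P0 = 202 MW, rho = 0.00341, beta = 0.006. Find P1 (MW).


P1/P0 = beta / (beta - rho)
P1/P0 = 0.006 / (0.006 - 0.00341) = 2.316602
P1 = 202 * 2.316602 = 467.95 MW

467.95


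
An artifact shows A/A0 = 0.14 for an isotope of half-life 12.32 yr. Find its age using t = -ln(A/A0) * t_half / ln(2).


lambda = ln(2) / t_half = ln(2) / 12.32 = 0.05626195 /yr
t = -ln(A/A0) / lambda
t = -ln(0.14) / 0.05626195
t = 34.946 yr

34.946


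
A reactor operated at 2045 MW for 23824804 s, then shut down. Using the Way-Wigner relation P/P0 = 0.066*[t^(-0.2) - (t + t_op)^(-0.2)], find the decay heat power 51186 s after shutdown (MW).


P/P0 = 0.066 * [t^(-0.2) - (t + t_op)^(-0.2)]
P/P0 = 0.066 * [51186^(-0.2) - (51186 + 23824804)^(-0.2)]
P/P0 = 0.066 * [0.1143325 - 0.03345089] = 0.005338186
P = 2045 * 0.005338186 = 10.917 MW

10.917


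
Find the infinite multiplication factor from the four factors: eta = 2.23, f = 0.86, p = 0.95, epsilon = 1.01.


k_inf = eta * f * p * epsilon
k_inf = 2.23 * 0.86 * 0.95 * 1.01
k_inf = 1.8401

1.8401


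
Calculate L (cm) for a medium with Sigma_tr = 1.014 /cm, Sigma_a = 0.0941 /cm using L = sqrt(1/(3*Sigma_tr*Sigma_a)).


D = 1 / (3 * Sigma_tr) = 1 / (3 * 1.014) = 0.3287311 cm
L = sqrt(D / Sigma_a)
L = sqrt(0.3287311 / 0.0941)
L = 1.8691 cm

1.8691


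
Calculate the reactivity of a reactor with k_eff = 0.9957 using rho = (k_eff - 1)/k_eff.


rho = (k_eff - 1) / k_eff
rho = (0.9957 - 1) / 0.9957
rho = -0.0043186

-0.0043186


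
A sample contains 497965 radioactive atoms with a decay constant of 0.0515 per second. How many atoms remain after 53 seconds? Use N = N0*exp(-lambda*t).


N = N0 * exp(-lambda * t)
N = 497965 * exp(-0.0515 * 53)
N = 32493

32493


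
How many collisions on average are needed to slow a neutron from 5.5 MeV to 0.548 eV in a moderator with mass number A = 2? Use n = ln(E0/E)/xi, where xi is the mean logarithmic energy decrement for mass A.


xi = 1 + (A-1)^2/(2A)*ln((A-1)/(A+1)) = 0.7253469 (for A = 2)
n = ln(E0/E) / xi
n = ln(5.5e6 / 0.548) / 0.7253469
n = ln(1.003650e+07) / 0.7253469 = 22.226

22.226


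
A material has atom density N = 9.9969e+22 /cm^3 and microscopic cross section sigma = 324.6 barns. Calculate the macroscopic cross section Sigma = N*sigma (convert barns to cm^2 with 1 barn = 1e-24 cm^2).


Sigma = N * sigma_barns * 1e-24
Sigma = 9.9969e+22 * 324.6 * 1e-24
Sigma = 32.450 /cm

32.450


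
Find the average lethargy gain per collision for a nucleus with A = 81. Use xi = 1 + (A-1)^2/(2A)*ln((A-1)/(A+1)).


xi = 1 + (A-1)^2/(2A) * ln((A-1)/(A+1))
xi = 1 + (81-1)^2/(2*81) * ln((81-1)/(81 +1))
xi = 0.024489

0.024489


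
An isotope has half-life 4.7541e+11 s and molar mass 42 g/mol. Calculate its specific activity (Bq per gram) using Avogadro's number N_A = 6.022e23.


lambda = ln(2) / t_half = ln(2) / 4.7541e+11 = 1.457999e-12 /s
SA = lambda * N_A / M
SA = 1.457999e-12 * 6.022e23 / 42
SA = 2.0905e+10 Bq/g

2.0905e+10


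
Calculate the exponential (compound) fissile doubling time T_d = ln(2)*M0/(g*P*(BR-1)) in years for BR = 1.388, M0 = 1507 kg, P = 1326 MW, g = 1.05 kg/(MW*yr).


Breeding gain G = BR - 1 = 1.388 - 1 = 0.388
Fissile production rate = g * P * G = 1.05 * 1326 * 0.388 = 540.2124 kg/yr
T_d = ln(2) * M0 / (g * P * G)
T_d = ln(2) * 1507 / 540.2124 = 1.9336 yr

1.9336


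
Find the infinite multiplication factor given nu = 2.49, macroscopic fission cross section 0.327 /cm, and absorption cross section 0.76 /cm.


k_inf = nu * Sigma_f / Sigma_a
k_inf = 2.49 * 0.327 / 0.76
k_inf = 1.0714

1.0714


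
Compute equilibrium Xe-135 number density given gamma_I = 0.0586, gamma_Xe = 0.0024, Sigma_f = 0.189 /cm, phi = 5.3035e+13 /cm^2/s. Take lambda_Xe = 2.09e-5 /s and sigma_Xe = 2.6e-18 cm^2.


Xe_eq = (gamma_I + gamma_Xe) * Sigma_f * phi / (lambda_Xe + sigma_Xe * phi)
Numerator = (0.0586 + 0.0024) * 0.189 * 5.3035e+13 = 6.114405e+11
Denominator = 2.09e-5 + 2.6e-18 * 5.3035e+13 = 1.587910e-04
Xe_eq = 6.114405e+11 / 1.587910e-04 = 3.8506e+15 /cm^3

3.8506e+15


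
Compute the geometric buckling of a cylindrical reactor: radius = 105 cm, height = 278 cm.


B^2 = (2.405/R)^2 + (pi/H)^2
B^2 = (2.405/105)^2 + (pi/278)^2
B^2 = 6.5233e-04 /cm^2

6.5233e-04


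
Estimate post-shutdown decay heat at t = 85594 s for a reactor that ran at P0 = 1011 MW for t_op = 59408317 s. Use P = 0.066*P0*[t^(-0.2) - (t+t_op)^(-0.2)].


P/P0 = 0.066 * [t^(-0.2) - (t + t_op)^(-0.2)]
P/P0 = 0.066 * [85594^(-0.2) - (85594 + 59408317)^(-0.2)]
P/P0 = 0.066 * [0.1031600 - 0.02786798] = 0.004969273
P = 1011 * 0.004969273 = 5.0239 MW

5.0239


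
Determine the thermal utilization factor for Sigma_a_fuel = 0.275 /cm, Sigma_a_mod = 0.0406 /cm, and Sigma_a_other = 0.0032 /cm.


f = Sigma_a_fuel / (Sigma_a_fuel + Sigma_a_mod + Sigma_a_other)
f = 0.275 / (0.275 + 0.0406 + 0.0032)
f = 0.86261

0.86261


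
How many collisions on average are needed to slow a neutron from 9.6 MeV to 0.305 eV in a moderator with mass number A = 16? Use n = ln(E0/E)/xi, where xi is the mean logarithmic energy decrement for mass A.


xi = 1 + (A-1)^2/(2A)*ln((A-1)/(A+1)) = 0.1199467 (for A = 16)
n = ln(E0/E) / xi
n = ln(9.6e6 / 0.305) / 0.1199467
n = ln(3.147541e+07) / 0.1199467 = 143.94

143.94


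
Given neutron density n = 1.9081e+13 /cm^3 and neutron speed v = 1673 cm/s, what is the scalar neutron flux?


phi = n * v
phi = 1.9081e+13 * 1673
phi = 3.1923e+16 /cm^2/s

3.1923e+16


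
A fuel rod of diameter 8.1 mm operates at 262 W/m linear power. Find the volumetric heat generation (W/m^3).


r = D / 2 / 1000 = 8.1 / 2 / 1000 = 0.00405 m
q''' = q' / (pi * r^2)
q''' = 262 / (pi * 0.00405^2)
q''' = 5.0844e+06 W/m^3

5.0844e+06


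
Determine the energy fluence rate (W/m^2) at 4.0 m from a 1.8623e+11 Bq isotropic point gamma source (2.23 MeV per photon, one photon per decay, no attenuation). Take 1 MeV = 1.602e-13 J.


psi = A * E * 1.602e-13 / (4*pi*r^2)
psi = 1.8623e+11 * 2.23 * 1.602e-13 / (4*pi*4.0^2)
psi = 3.3089e-04 W/m^2

3.3089e-04


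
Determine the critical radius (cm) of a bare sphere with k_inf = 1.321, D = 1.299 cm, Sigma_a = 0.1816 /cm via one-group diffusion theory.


L^2 = D / Sigma_a = 1.299 / 0.1816 = 7.153084 cm^2
B_m^2 = (k_inf - 1) / L^2 = (1.321 - 1) / 7.153084 = 0.04487575 /cm^2
For a bare sphere: B_g = pi/R, so R_c = pi / sqrt(B_m^2)
R_c = pi / sqrt(0.04487575) = 14.830 cm

14.830


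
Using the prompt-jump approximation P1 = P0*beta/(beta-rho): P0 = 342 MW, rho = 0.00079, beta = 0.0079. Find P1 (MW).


P1/P0 = beta / (beta - rho)
P1/P0 = 0.0079 / (0.0079 - 0.00079) = 1.111111
P1 = 342 * 1.111111 = 380.00 MW

380.00


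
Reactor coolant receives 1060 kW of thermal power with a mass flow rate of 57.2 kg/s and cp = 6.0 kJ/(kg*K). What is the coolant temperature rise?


dT = Q / (m_dot * cp)
dT = 1060 / (57.2 * 6.0)
dT = 3.0886 C

3.0886


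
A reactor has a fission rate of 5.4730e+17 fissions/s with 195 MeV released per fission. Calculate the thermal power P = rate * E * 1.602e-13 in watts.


P = fission_rate * E_MeV * 1.602e-13
P = 5.4730e+17 * 195 * 1.602e-13
P = 1.7097e+07 W

1.7097e+07


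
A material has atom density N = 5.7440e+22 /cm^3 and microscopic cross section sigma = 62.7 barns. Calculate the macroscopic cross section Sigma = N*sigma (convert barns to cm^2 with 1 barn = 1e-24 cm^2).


Sigma = N * sigma_barns * 1e-24
Sigma = 5.7440e+22 * 62.7 * 1e-24
Sigma = 3.6015 /cm

3.6015


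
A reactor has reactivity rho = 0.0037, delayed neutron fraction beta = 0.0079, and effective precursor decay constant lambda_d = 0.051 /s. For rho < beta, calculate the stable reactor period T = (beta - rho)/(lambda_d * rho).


T = (beta - rho) / (lambda_d * rho)
T = (0.0079 - 0.0037) / (0.051 * 0.0037)
T = 22.258 s

22.258


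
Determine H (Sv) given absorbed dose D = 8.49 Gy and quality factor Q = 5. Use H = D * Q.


H = D * Q
H = 8.49 * 5
H = 42.450 Sv

42.450


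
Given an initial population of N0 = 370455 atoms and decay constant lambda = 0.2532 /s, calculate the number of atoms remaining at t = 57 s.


N = N0 * exp(-lambda * t)
N = 370455 * exp(-0.2532 * 57)
N = 0.19991

0.19991


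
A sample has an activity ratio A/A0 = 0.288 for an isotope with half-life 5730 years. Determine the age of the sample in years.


lambda = ln(2) / t_half = ln(2) / 5730 = 1.209681e-04 /yr
t = -ln(A/A0) / lambda
t = -ln(0.288) / 1.209681e-04
t = 10290 yr

10290


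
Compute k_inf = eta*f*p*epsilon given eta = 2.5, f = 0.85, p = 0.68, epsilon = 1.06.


k_inf = eta * f * p * epsilon
k_inf = 2.5 * 0.85 * 0.68 * 1.06
k_inf = 1.5317

1.5317


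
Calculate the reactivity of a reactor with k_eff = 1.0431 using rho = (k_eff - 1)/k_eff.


rho = (k_eff - 1) / k_eff
rho = (1.0431 - 1) / 1.0431
rho = 0.041319

0.041319


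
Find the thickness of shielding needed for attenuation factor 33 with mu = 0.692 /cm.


x = ln(factor) / mu
x = ln(33) / 0.692
x = 5.0528 cm

5.0528


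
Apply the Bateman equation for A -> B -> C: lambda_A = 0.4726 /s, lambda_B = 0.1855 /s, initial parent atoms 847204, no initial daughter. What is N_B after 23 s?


N_B(t) = lambda_A * N_A0 / (lambda_B - lambda_A) * [exp(-lambda_A*t) - exp(-lambda_B*t)]
exp(-0.4726*23) = 1.902418e-05; exp(-0.1855*23) = 0.01403081
N_B = 0.4726 * 847204 / (0.1855 - 0.4726) * (1.902418e-05 - 0.01403081)
N_B = 19541

19541


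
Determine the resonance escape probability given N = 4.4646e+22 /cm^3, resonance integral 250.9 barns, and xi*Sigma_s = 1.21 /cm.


p = exp(-N * I * 1e-24 / (xi*Sigma_s))
p = exp(-4.4646e+22 * 250.9 * 1e-24 / 1.21)
p = 9.5385e-05

9.5385e-05


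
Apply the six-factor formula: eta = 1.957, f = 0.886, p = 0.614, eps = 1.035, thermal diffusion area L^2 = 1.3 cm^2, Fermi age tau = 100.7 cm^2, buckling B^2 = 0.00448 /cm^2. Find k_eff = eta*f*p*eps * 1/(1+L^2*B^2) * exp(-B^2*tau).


k_inf = eta*f*p*eps = 1.957*0.886*0.614*1.035 = 1.101877
P_TNL = 1/(1 + L^2*B^2) = 1/(1 + 1.3*0.00448) = 0.9942097
P_FNL = exp(-B^2*tau) = exp(-0.00448*100.7) = 0.6369042
k_eff = k_inf * P_TNL * P_FNL = 1.101877 * 0.9942097 * 0.6369042
k_eff = 0.69773

0.69773


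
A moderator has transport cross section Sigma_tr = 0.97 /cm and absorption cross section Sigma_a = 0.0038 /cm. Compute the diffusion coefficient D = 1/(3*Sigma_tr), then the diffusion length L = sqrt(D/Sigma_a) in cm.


D = 1 / (3 * Sigma_tr) = 1 / (3 * 0.97) = 0.3436426 cm
L = sqrt(D / Sigma_a)
L = sqrt(0.3436426 / 0.0038)
L = 9.5096 cm

9.5096


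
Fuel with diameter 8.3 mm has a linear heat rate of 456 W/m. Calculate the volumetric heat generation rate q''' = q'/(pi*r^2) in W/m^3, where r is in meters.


r = D / 2 / 1000 = 8.3 / 2 / 1000 = 0.00415 m
q''' = q' / (pi * r^2)
q''' = 456 / (pi * 0.00415^2)
q''' = 8.4279e+06 W/m^3

8.4279e+06


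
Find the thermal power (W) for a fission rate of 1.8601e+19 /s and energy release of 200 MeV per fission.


P = fission_rate * E_MeV * 1.602e-13
P = 1.8601e+19 * 200 * 1.602e-13
P = 5.9598e+08 W

5.9598e+08


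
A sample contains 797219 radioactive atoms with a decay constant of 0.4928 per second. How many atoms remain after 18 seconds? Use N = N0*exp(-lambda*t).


N = N0 * exp(-lambda * t)
N = 797219 * exp(-0.4928 * 18)
N = 112.00

112.00


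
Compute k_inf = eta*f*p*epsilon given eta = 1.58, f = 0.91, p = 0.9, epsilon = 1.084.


k_inf = eta * f * p * epsilon
k_inf = 1.58 * 0.91 * 0.9 * 1.084
k_inf = 1.4027

1.4027


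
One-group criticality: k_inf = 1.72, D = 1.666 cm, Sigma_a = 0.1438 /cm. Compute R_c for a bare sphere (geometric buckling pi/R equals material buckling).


L^2 = D / Sigma_a = 1.666 / 0.1438 = 11.58554 cm^2
B_m^2 = (k_inf - 1) / L^2 = (1.72 - 1) / 11.58554 = 0.06214643 /cm^2
For a bare sphere: B_g = pi/R, so R_c = pi / sqrt(B_m^2)
R_c = pi / sqrt(0.06214643) = 12.602 cm

12.602


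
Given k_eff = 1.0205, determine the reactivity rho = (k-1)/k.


rho = (k_eff - 1) / k_eff
rho = (1.0205 - 1) / 1.0205
rho = 0.020088

0.020088


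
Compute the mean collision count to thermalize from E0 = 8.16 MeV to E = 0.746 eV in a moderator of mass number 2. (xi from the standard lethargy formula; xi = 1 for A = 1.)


xi = 1 + (A-1)^2/(2A)*ln((A-1)/(A+1)) = 0.7253469 (for A = 2)
n = ln(E0/E) / xi
n = ln(8.16e6 / 0.746) / 0.7253469
n = ln(1.093834e+07) / 0.7253469 = 22.345

22.345


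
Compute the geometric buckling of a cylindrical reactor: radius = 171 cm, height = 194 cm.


B^2 = (2.405/R)^2 + (pi/H)^2
B^2 = (2.405/171)^2 + (pi/194)^2
B^2 = 4.6004e-04 /cm^2

4.6004e-04


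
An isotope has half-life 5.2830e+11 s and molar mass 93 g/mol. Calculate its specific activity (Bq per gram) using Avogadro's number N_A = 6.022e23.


lambda = ln(2) / t_half = ln(2) / 5.2830e+11 = 1.312033e-12 /s
SA = lambda * N_A / M
SA = 1.312033e-12 * 6.022e23 / 93
SA = 8.4958e+09 Bq/g

8.4958e+09


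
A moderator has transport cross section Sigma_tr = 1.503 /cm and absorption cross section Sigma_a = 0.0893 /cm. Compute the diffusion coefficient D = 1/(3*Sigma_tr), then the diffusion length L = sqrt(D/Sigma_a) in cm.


D = 1 / (3 * Sigma_tr) = 1 / (3 * 1.503) = 0.2217787 cm
L = sqrt(D / Sigma_a)
L = sqrt(0.2217787 / 0.0893)
L = 1.5759 cm

1.5759


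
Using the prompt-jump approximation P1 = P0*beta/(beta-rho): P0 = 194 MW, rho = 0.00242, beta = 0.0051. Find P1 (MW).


P1/P0 = beta / (beta - rho)
P1/P0 = 0.0051 / (0.0051 - 0.00242) = 1.902985
P1 = 194 * 1.902985 = 369.18 MW

369.18


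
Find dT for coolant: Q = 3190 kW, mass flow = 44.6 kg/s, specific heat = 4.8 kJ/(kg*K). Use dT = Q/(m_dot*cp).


dT = Q / (m_dot * cp)
dT = 3190 / (44.6 * 4.8)
dT = 14.901 C

14.901


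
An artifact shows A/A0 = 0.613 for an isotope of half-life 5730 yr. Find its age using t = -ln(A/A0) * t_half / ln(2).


lambda = ln(2) / t_half = ln(2) / 5730 = 1.209681e-04 /yr
t = -ln(A/A0) / lambda
t = -ln(0.613) / 1.209681e-04
t = 4045.6 yr

4045.6


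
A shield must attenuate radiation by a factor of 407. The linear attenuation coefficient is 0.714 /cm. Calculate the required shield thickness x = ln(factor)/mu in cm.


x = ln(factor) / mu
x = ln(407) / 0.714
x = 8.4157 cm

8.4157


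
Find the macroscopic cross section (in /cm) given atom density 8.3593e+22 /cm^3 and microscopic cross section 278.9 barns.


Sigma = N * sigma_barns * 1e-24
Sigma = 8.3593e+22 * 278.9 * 1e-24
Sigma = 23.314 /cm

23.314


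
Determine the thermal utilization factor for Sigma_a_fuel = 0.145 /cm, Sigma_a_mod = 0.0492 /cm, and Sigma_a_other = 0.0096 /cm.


f = Sigma_a_fuel / (Sigma_a_fuel + Sigma_a_mod + Sigma_a_other)
f = 0.145 / (0.145 + 0.0492 + 0.0096)
f = 0.71148

0.71148


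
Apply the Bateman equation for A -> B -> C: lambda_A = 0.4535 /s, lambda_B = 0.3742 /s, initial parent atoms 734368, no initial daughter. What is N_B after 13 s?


N_B(t) = lambda_A * N_A0 / (lambda_B - lambda_A) * [exp(-lambda_A*t) - exp(-lambda_B*t)]
exp(-0.4535*13) = 0.002751800; exp(-0.3742*13) = 0.007714914
N_B = 0.4535 * 734368 / (0.3742 - 0.4535) * (0.002751800 - 0.007714914)
N_B = 20844

20844


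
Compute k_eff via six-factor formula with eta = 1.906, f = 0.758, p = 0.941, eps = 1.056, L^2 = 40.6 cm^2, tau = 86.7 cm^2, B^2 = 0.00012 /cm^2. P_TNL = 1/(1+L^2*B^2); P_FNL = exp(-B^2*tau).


k_inf = eta*f*p*eps = 1.906*0.758*0.941*1.056 = 1.435640
P_TNL = 1/(1 + L^2*B^2) = 1/(1 + 40.6*0.00012) = 0.9951516
P_FNL = exp(-B^2*tau) = exp(-0.00012*86.7) = 0.9896499
k_eff = k_inf * P_TNL * P_FNL = 1.435640 * 0.9951516 * 0.9896499
k_eff = 1.4139

1.4139


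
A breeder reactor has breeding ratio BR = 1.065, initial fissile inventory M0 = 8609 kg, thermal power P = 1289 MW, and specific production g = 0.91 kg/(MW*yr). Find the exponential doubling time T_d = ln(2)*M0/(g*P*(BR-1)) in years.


Breeding gain G = BR - 1 = 1.065 - 1 = 0.065
Fissile production rate = g * P * G = 0.91 * 1289 * 0.065 = 76.24435 kg/yr
T_d = ln(2) * M0 / (g * P * G)
T_d = ln(2) * 8609 / 76.24435 = 78.266 yr

78.266


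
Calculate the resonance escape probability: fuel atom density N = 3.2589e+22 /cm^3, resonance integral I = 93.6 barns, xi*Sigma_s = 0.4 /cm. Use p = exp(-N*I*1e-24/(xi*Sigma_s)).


p = exp(-N * I * 1e-24 / (xi*Sigma_s))
p = exp(-3.2589e+22 * 93.6 * 1e-24 / 0.4)
p = 4.8769e-04

4.8769e-04


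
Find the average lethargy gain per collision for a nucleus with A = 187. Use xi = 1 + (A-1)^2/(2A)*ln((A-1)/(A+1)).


xi = 1 + (A-1)^2/(2A) * ln((A-1)/(A+1))
xi = 1 + (187-1)^2/(2*187) * ln((187-1)/(187 +1))
xi = 0.010657

0.010657


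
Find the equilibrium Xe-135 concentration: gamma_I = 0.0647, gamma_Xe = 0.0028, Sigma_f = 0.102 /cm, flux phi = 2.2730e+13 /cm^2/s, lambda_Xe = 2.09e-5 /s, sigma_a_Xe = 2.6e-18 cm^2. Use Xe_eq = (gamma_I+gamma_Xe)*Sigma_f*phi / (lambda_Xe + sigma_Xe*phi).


Xe_eq = (gamma_I + gamma_Xe) * Sigma_f * phi / (lambda_Xe + sigma_Xe * phi)
Numerator = (0.0647 + 0.0028) * 0.102 * 2.2730e+13 = 1.564960e+11
Denominator = 2.09e-5 + 2.6e-18 * 2.2730e+13 = 7.999800e-05
Xe_eq = 1.564960e+11 / 7.999800e-05 = 1.9562e+15 /cm^3

1.9562e+15


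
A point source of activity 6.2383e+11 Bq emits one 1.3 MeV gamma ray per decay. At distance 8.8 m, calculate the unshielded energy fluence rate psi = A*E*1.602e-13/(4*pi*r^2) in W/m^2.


psi = A * E * 1.602e-13 / (4*pi*r^2)
psi = 6.2383e+11 * 1.3 * 1.602e-13 / (4*pi*8.8^2)
psi = 1.3350e-04 W/m^2

1.3350e-04


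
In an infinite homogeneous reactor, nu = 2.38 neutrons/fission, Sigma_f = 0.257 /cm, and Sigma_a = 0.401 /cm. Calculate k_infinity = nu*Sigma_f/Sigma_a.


k_inf = nu * Sigma_f / Sigma_a
k_inf = 2.38 * 0.257 / 0.401
k_inf = 1.5253

1.5253


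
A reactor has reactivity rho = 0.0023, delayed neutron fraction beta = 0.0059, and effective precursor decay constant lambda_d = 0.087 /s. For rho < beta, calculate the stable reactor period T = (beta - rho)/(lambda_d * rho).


T = (beta - rho) / (lambda_d * rho)
T = (0.0059 - 0.0023) / (0.087 * 0.0023)
T = 17.991 s

17.991


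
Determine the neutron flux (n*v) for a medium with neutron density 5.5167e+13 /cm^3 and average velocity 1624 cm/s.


phi = n * v
phi = 5.5167e+13 * 1624
phi = 8.9591e+16 /cm^2/s

8.9591e+16


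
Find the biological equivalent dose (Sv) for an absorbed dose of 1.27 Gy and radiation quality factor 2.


H = D * Q
H = 1.27 * 2
H = 2.5400 Sv

2.5400


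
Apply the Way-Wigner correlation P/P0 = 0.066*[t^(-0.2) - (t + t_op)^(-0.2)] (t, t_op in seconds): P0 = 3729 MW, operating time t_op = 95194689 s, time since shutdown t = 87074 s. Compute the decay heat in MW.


P/P0 = 0.066 * [t^(-0.2) - (t + t_op)^(-0.2)]
P/P0 = 0.066 * [87074^(-0.2) - (87074 + 95194689)^(-0.2)]
P/P0 = 0.066 * [0.1028069 - 0.02536285] = 0.005111307
P = 3729 * 0.005111307 = 19.060 MW

19.060


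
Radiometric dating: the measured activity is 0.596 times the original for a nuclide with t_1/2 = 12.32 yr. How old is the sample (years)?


lambda = ln(2) / t_half = ln(2) / 12.32 = 0.05626195 /yr
t = -ln(A/A0) / lambda
t = -ln(0.596) / 0.05626195
t = 9.1983 yr

9.1983


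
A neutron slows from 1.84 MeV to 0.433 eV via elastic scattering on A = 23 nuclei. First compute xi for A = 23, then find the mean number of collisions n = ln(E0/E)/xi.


xi = 1 + (A-1)^2/(2A)*ln((A-1)/(A+1)) = 0.08448899 (for A = 23)
n = ln(E0/E) / xi
n = ln(1.84e6 / 0.433) / 0.08448899
n = ln(4.249423e+06) / 0.08448899 = 180.64

180.64


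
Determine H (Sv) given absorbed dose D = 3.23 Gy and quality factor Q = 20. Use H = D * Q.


H = D * Q
H = 3.23 * 20
H = 64.600 Sv

64.600


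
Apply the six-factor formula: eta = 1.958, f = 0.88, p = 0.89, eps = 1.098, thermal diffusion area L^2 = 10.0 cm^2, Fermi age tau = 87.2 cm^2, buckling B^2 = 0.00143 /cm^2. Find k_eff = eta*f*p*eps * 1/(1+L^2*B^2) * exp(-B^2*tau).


k_inf = eta*f*p*eps = 1.958*0.88*0.89*1.098 = 1.683789
P_TNL = 1/(1 + L^2*B^2) = 1/(1 + 10.0*0.00143) = 0.9859016
P_FNL = exp(-B^2*tau) = exp(-0.00143*87.2) = 0.8827652
k_eff = k_inf * P_TNL * P_FNL = 1.683789 * 0.9859016 * 0.8827652
k_eff = 1.4654

1.4654


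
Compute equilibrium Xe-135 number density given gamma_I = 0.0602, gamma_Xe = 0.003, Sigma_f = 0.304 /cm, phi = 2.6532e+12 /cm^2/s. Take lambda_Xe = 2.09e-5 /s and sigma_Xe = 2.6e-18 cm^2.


Xe_eq = (gamma_I + gamma_Xe) * Sigma_f * phi / (lambda_Xe + sigma_Xe * phi)
Numerator = (0.0602 + 0.003) * 0.304 * 2.6532e+12 = 5.097540e+10
Denominator = 2.09e-5 + 2.6e-18 * 2.6532e+12 = 2.779832e-05
Xe_eq = 5.097540e+10 / 2.779832e-05 = 1.8338e+15 /cm^3

1.8338e+15


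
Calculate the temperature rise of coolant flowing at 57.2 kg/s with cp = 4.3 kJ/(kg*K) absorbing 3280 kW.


dT = Q / (m_dot * cp)
dT = 3280 / (57.2 * 4.3)
dT = 13.336 C

13.336


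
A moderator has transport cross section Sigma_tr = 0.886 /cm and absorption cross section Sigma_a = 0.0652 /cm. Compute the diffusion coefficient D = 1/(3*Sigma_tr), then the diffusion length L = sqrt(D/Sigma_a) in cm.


D = 1 / (3 * Sigma_tr) = 1 / (3 * 0.886) = 0.3762227 cm
L = sqrt(D / Sigma_a)
L = sqrt(0.3762227 / 0.0652)
L = 2.4021 cm

2.4021


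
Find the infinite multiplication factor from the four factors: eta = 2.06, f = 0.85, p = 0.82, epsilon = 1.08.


k_inf = eta * f * p * epsilon
k_inf = 2.06 * 0.85 * 0.82 * 1.08
k_inf = 1.5507

1.5507


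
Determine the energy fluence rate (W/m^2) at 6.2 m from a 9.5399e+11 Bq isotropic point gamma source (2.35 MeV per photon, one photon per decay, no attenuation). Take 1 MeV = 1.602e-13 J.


psi = A * E * 1.602e-13 / (4*pi*r^2)
psi = 9.5399e+11 * 2.35 * 1.602e-13 / (4*pi*6.2^2)
psi = 7.4350e-04 W/m^2

7.4350e-04


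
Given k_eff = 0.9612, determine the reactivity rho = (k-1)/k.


rho = (k_eff - 1) / k_eff
rho = (0.9612 - 1) / 0.9612
rho = -0.040366

-0.040366


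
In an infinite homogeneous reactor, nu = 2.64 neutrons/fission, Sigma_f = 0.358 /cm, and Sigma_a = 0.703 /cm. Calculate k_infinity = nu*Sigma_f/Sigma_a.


k_inf = nu * Sigma_f / Sigma_a
k_inf = 2.64 * 0.358 / 0.703
k_inf = 1.3444

1.3444


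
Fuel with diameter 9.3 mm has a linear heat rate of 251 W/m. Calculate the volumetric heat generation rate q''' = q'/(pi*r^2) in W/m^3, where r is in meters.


r = D / 2 / 1000 = 9.3 / 2 / 1000 = 0.00465 m
q''' = q' / (pi * r^2)
q''' = 251 / (pi * 0.00465^2)
q''' = 3.6950e+06 W/m^3

3.6950e+06


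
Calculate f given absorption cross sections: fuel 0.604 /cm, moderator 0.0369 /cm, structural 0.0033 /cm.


f = Sigma_a_fuel / (Sigma_a_fuel + Sigma_a_mod + Sigma_a_other)
f = 0.604 / (0.604 + 0.0369 + 0.0033)
f = 0.93760

0.93760


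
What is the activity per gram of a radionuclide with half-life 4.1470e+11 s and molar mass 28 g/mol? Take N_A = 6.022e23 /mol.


lambda = ln(2) / t_half = ln(2) / 4.1470e+11 = 1.671442e-12 /s
SA = lambda * N_A / M
SA = 1.671442e-12 * 6.022e23 / 28
SA = 3.5948e+10 Bq/g

3.5948e+10


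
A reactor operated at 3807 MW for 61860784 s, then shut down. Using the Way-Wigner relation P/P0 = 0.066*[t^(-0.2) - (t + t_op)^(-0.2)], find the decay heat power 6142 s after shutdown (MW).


P/P0 = 0.066 * [t^(-0.2) - (t + t_op)^(-0.2)]
P/P0 = 0.066 * [6142^(-0.2) - (6142 + 61860784)^(-0.2)]
P/P0 = 0.066 * [0.1747182 - 0.02765084] = 0.009706446
P = 3807 * 0.009706446 = 36.952 MW

36.952


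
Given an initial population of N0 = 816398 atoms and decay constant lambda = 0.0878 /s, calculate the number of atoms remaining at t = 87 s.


N = N0 * exp(-lambda * t)
N = 816398 * exp(-0.0878 * 87)
N = 393.10

393.10


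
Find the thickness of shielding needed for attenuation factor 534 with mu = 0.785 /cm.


x = ln(factor) / mu
x = ln(534) / 0.785
x = 8.0005 cm

8.0005


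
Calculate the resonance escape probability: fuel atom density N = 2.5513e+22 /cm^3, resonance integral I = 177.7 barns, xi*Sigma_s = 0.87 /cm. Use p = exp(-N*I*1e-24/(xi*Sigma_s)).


p = exp(-N * I * 1e-24 / (xi*Sigma_s))
p = exp(-2.5513e+22 * 177.7 * 1e-24 / 0.87)
p = 0.0054556

0.0054556


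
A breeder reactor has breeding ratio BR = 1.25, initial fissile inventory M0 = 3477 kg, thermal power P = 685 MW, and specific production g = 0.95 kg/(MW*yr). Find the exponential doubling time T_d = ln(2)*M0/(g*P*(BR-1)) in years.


Breeding gain G = BR - 1 = 1.25 - 1 = 0.25
Fissile production rate = g * P * G = 0.95 * 685 * 0.25 = 162.6875 kg/yr
T_d = ln(2) * M0 / (g * P * G)
T_d = ln(2) * 3477 / 162.6875 = 14.814 yr

14.814


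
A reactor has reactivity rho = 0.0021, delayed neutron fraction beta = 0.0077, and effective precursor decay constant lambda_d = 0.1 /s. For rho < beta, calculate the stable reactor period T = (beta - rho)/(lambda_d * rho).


T = (beta - rho) / (lambda_d * rho)
T = (0.0077 - 0.0021) / (0.1 * 0.0021)
T = 26.667 s

26.667


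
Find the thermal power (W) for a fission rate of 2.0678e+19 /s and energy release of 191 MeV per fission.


P = fission_rate * E_MeV * 1.602e-13
P = 2.0678e+19 * 191 * 1.602e-13
P = 6.3271e+08 W

6.3271e+08


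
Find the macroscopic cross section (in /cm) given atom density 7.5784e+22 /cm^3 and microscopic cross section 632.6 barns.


Sigma = N * sigma_barns * 1e-24
Sigma = 7.5784e+22 * 632.6 * 1e-24
Sigma = 47.941 /cm

47.941


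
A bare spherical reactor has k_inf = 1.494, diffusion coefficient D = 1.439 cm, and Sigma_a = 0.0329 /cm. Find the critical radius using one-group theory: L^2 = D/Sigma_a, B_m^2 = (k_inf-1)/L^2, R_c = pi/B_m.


L^2 = D / Sigma_a = 1.439 / 0.0329 = 43.73860 cm^2
B_m^2 = (k_inf - 1) / L^2 = (1.494 - 1) / 43.73860 = 0.01129437 /cm^2
For a bare sphere: B_g = pi/R, so R_c = pi / sqrt(B_m^2)
R_c = pi / sqrt(0.01129437) = 29.561 cm

29.561


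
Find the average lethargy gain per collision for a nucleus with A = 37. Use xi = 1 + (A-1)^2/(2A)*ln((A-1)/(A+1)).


xi = 1 + (A-1)^2/(2A) * ln((A-1)/(A+1))
xi = 1 + (37-1)^2/(2*37) * ln((37-1)/(37 +1))
xi = 0.053093

0.053093


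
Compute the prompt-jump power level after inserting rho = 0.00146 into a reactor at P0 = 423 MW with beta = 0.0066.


P1/P0 = beta / (beta - rho)
P1/P0 = 0.0066 / (0.0066 - 0.00146) = 1.284047
P1 = 423 * 1.284047 = 543.15 MW

543.15


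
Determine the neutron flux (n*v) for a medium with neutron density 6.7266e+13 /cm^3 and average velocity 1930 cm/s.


phi = n * v
phi = 6.7266e+13 * 1930
phi = 1.2982e+17 /cm^2/s

1.2982e+17


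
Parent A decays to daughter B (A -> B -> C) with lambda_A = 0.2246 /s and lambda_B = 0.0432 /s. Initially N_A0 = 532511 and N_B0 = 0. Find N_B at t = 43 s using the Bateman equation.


N_B(t) = lambda_A * N_A0 / (lambda_B - lambda_A) * [exp(-lambda_A*t) - exp(-lambda_B*t)]
exp(-0.2246*43) = 6.392500e-05; exp(-0.0432*43) = 0.1560467
N_B = 0.2246 * 532511 / (0.0432 - 0.2246) * (6.392500e-05 - 0.1560467)
N_B = 102844

102844


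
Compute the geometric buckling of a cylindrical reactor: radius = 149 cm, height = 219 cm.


B^2 = (2.405/R)^2 + (pi/H)^2
B^2 = (2.405/149)^2 + (pi/219)^2
B^2 = 4.6631e-04 /cm^2

4.6631e-04


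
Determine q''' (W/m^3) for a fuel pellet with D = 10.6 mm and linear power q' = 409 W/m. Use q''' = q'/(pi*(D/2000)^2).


r = D / 2 / 1000 = 10.6 / 2 / 1000 = 0.0053 m
q''' = q' / (pi * r^2)
q''' = 409 / (pi * 0.0053^2)
q''' = 4.6347e+06 W/m^3

4.6347e+06


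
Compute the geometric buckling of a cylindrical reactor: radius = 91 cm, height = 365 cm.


B^2 = (2.405/R)^2 + (pi/H)^2
B^2 = (2.405/91)^2 + (pi/365)^2
B^2 = 7.7255e-04 /cm^2

7.7255e-04


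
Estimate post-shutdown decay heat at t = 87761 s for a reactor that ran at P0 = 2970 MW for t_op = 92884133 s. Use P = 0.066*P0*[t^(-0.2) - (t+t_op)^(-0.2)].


P/P0 = 0.066 * [t^(-0.2) - (t + t_op)^(-0.2)]
P/P0 = 0.066 * [87761^(-0.2) - (87761 + 92884133)^(-0.2)]
P/P0 = 0.066 * [0.1026454 - 0.02548764] = 0.005092412
P = 2970 * 0.005092412 = 15.124 MW

15.124


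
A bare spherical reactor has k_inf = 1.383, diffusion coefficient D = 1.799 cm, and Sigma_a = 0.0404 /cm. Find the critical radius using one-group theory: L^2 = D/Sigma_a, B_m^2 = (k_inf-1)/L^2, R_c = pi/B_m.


L^2 = D / Sigma_a = 1.799 / 0.0404 = 44.52970 cm^2
B_m^2 = (k_inf - 1) / L^2 = (1.383 - 1) / 44.52970 = 0.008601001 /cm^2
For a bare sphere: B_g = pi/R, so R_c = pi / sqrt(B_m^2)
R_c = pi / sqrt(0.008601001) = 33.875 cm

33.875


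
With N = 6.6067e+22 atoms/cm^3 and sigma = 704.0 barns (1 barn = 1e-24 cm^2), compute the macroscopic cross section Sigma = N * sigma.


Sigma = N * sigma_barns * 1e-24
Sigma = 6.6067e+22 * 704.0 * 1e-24
Sigma = 46.511 /cm

46.511


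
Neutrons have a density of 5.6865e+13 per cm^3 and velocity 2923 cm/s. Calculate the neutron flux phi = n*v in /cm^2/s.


phi = n * v
phi = 5.6865e+13 * 2923
phi = 1.6622e+17 /cm^2/s

1.6622e+17


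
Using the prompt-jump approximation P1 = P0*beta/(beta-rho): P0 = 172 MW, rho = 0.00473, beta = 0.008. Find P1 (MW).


P1/P0 = beta / (beta - rho)
P1/P0 = 0.008 / (0.008 - 0.00473) = 2.446483
P1 = 172 * 2.446483 = 420.80 MW

420.80


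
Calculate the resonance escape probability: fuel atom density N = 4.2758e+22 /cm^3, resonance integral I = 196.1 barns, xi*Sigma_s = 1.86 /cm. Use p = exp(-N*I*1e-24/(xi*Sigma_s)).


p = exp(-N * I * 1e-24 / (xi*Sigma_s))
p = exp(-4.2758e+22 * 196.1 * 1e-24 / 1.86)
p = 0.011021

0.011021


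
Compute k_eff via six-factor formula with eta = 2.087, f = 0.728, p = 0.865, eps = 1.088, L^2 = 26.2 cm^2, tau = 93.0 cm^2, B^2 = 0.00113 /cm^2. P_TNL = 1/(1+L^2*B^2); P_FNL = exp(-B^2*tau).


k_inf = eta*f*p*eps = 2.087*0.728*0.865*1.088 = 1.429877
P_TNL = 1/(1 + L^2*B^2) = 1/(1 + 26.2*0.00113) = 0.9712453
P_FNL = exp(-B^2*tau) = exp(-0.00113*93.0) = 0.9002435
k_eff = k_inf * P_TNL * P_FNL = 1.429877 * 0.9712453 * 0.9002435
k_eff = 1.2502

1.2502


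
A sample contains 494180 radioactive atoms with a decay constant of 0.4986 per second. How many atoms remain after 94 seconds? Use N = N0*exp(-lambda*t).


N = N0 * exp(-lambda * t)
N = 494180 * exp(-0.4986 * 94)
N = 2.1837e-15

2.1837e-15


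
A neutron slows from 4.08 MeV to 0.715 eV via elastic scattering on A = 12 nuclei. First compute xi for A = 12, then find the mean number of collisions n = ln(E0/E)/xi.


xi = 1 + (A-1)^2/(2A)*ln((A-1)/(A+1)) = 0.1577690 (for A = 12)
n = ln(E0/E) / xi
n = ln(4.08e6 / 0.715) / 0.1577690
n = ln(5.706294e+06) / 0.1577690 = 98.607

98.607


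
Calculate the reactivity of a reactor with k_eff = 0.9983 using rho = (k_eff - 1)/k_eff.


rho = (k_eff - 1) / k_eff
rho = (0.9983 - 1) / 0.9983
rho = -0.0017029

-0.0017029


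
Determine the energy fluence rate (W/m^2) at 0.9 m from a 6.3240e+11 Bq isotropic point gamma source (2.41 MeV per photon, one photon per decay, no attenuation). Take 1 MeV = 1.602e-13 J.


psi = A * E * 1.602e-13 / (4*pi*r^2)
psi = 6.3240e+11 * 2.41 * 1.602e-13 / (4*pi*0.9^2)
psi = 0.023987 W/m^2

0.023987


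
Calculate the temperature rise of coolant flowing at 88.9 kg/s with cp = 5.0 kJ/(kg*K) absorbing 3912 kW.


dT = Q / (m_dot * cp)
dT = 3912 / (88.9 * 5.0)
dT = 8.8009 C

8.8009


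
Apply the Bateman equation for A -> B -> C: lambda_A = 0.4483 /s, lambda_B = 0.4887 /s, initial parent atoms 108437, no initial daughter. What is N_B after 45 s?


N_B(t) = lambda_A * N_A0 / (lambda_B - lambda_A) * [exp(-lambda_A*t) - exp(-lambda_B*t)]
exp(-0.4483*45) = 1.732847e-09; exp(-0.4887*45) = 2.813280e-10
N_B = 0.4483 * 108437 / (0.4887 - 0.4483) * (1.732847e-09 - 2.813280e-10)
N_B = 0.0017466

0.0017466


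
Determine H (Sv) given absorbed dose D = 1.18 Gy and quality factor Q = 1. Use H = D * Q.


H = D * Q
H = 1.18 * 1
H = 1.1800 Sv

1.1800


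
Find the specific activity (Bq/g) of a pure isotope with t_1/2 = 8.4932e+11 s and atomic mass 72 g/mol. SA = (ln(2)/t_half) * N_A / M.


lambda = ln(2) / t_half = ln(2) / 8.4932e+11 = 8.161202e-13 /s
SA = lambda * N_A / M
SA = 8.161202e-13 * 6.022e23 / 72
SA = 6.8259e+09 Bq/g

6.8259e+09


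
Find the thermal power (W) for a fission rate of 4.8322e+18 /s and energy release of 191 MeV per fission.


P = fission_rate * E_MeV * 1.602e-13
P = 4.8322e+18 * 191 * 1.602e-13
P = 1.4786e+08 W

1.4786e+08


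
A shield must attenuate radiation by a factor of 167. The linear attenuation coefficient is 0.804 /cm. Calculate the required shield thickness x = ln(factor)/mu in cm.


x = ln(factor) / mu
x = ln(167) / 0.804
x = 6.3657 cm

6.3657


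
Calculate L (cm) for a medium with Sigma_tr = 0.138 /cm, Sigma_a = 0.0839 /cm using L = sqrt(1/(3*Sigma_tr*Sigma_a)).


D = 1 / (3 * Sigma_tr) = 1 / (3 * 0.138) = 2.415459 cm
L = sqrt(D / Sigma_a)
L = sqrt(2.415459 / 0.0839)
L = 5.3656 cm

5.3656


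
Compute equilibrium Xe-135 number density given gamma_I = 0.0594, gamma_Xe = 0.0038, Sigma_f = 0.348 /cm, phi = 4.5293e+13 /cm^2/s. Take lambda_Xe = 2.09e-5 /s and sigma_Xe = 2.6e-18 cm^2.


Xe_eq = (gamma_I + gamma_Xe) * Sigma_f * phi / (lambda_Xe + sigma_Xe * phi)
Numerator = (0.0594 + 0.0038) * 0.348 * 4.5293e+13 = 9.961561e+11
Denominator = 2.09e-5 + 2.6e-18 * 4.5293e+13 = 1.386618e-04
Xe_eq = 9.961561e+11 / 1.386618e-04 = 7.1841e+15 /cm^3

7.1841e+15


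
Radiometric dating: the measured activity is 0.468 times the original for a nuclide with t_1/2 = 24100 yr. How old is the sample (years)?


lambda = ln(2) / t_half = ln(2) / 24100 = 2.876129e-05 /yr
t = -ln(A/A0) / lambda
t = -ln(0.468) / 2.876129e-05
t = 26400 yr

26400


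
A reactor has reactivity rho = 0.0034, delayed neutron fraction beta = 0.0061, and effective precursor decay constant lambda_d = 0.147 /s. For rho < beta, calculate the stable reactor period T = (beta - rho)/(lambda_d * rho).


T = (beta - rho) / (lambda_d * rho)
T = (0.0061 - 0.0034) / (0.147 * 0.0034)
T = 5.4022 s

5.4022


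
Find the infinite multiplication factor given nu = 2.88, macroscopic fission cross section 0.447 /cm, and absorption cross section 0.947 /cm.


k_inf = nu * Sigma_f / Sigma_a
k_inf = 2.88 * 0.447 / 0.947
k_inf = 1.3594

1.3594


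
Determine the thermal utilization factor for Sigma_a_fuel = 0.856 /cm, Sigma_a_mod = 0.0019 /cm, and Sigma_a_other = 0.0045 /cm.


f = Sigma_a_fuel / (Sigma_a_fuel + Sigma_a_mod + Sigma_a_other)
f = 0.856 / (0.856 + 0.0019 + 0.0045)
f = 0.99258

0.99258


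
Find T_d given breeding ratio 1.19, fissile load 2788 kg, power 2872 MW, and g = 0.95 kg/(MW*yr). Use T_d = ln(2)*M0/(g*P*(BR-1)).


Breeding gain G = BR - 1 = 1.19 - 1 = 0.19
Fissile production rate = g * P * G = 0.95 * 2872 * 0.19 = 518.396 kg/yr
T_d = ln(2) * M0 / (g * P * G)
T_d = ln(2) * 2788 / 518.396 = 3.7278 yr

3.7278
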